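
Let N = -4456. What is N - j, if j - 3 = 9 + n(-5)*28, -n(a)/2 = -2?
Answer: -4580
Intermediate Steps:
n(a) = 4 (n(a) = -2*(-2) = 4)
j = 124 (j = 3 + (9 + 4*28) = 3 + (9 + 112) = 3 + 121 = 124)
N - j = -4456 - 1*124 = -4456 - 124 = -4580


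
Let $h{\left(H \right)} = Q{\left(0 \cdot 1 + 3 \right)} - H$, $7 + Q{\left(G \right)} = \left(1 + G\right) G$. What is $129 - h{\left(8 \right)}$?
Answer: $132$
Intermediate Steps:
$Q{\left(G \right)} = -7 + G \left(1 + G\right)$ ($Q{\left(G \right)} = -7 + \left(1 + G\right) G = -7 + G \left(1 + G\right)$)
$h{\left(H \right)} = 5 - H$ ($h{\left(H \right)} = \left(-7 + \left(0 \cdot 1 + 3\right) + \left(0 \cdot 1 + 3\right)^{2}\right) - H = \left(-7 + \left(0 + 3\right) + \left(0 + 3\right)^{2}\right) - H = \left(-7 + 3 + 3^{2}\right) - H = \left(-7 + 3 + 9\right) - H = 5 - H$)
$129 - h{\left(8 \right)} = 129 - \left(5 - 8\right) = 129 - -3 = 129 + 3 = 132$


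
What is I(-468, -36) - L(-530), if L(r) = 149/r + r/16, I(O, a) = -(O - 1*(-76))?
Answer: 901861/2120 ≈ 425.41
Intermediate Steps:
I(O, a) = -76 - O (I(O, a) = -(O + 76) = -(76 + O) = -76 - O)
L(r) = 149/r + r/16 (L(r) = 149/r + r*(1/16) = 149/r + r/16)
I(-468, -36) - L(-530) = (-76 - 1*(-468)) - (149/(-530) + (1/16)*(-530)) = (-76 + 468) - (149*(-1/530) - 265/8) = 392 - (-149/530 - 265/8) = 392 - 1*(-70821/2120) = 392 + 70821/2120 = 901861/2120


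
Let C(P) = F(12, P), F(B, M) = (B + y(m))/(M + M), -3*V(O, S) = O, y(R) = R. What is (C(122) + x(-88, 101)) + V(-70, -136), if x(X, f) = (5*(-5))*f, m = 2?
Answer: -915589/366 ≈ -2501.6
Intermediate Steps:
V(O, S) = -O/3
F(B, M) = (2 + B)/(2*M) (F(B, M) = (B + 2)/(M + M) = (2 + B)/((2*M)) = (2 + B)*(1/(2*M)) = (2 + B)/(2*M))
C(P) = 7/P (C(P) = (2 + 12)/(2*P) = (1/2)*14/P = 7/P)
x(X, f) = -25*f
(C(122) + x(-88, 101)) + V(-70, -136) = (7/122 - 25*101) - 1/3*(-70) = (7*(1/122) - 2525) + 70/3 = (7/122 - 2525) + 70/3 = -308043/122 + 70/3 = -915589/366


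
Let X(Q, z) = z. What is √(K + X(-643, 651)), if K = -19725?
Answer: 17*I*√66 ≈ 138.11*I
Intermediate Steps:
√(K + X(-643, 651)) = √(-19725 + 651) = √(-19074) = 17*I*√66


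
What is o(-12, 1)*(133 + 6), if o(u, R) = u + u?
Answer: -3336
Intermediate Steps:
o(u, R) = 2*u
o(-12, 1)*(133 + 6) = (2*(-12))*(133 + 6) = -24*139 = -3336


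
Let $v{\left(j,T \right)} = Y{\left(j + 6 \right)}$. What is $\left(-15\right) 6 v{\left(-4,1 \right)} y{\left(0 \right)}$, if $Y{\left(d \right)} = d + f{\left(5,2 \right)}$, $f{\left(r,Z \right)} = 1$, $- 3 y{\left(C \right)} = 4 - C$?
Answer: $360$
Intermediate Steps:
$y{\left(C \right)} = - \frac{4}{3} + \frac{C}{3}$ ($y{\left(C \right)} = - \frac{4 - C}{3} = - \frac{4}{3} + \frac{C}{3}$)
$Y{\left(d \right)} = 1 + d$ ($Y{\left(d \right)} = d + 1 = 1 + d$)
$v{\left(j,T \right)} = 7 + j$ ($v{\left(j,T \right)} = 1 + \left(j + 6\right) = 1 + \left(6 + j\right) = 7 + j$)
$\left(-15\right) 6 v{\left(-4,1 \right)} y{\left(0 \right)} = \left(-15\right) 6 \left(7 - 4\right) \left(- \frac{4}{3} + \frac{1}{3} \cdot 0\right) = \left(-90\right) 3 \left(- \frac{4}{3} + 0\right) = \left(-270\right) \left(- \frac{4}{3}\right) = 360$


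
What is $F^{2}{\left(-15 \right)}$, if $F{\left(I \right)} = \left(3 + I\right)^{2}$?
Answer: $20736$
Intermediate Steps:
$F^{2}{\left(-15 \right)} = \left(\left(3 - 15\right)^{2}\right)^{2} = \left(\left(-12\right)^{2}\right)^{2} = 144^{2} = 20736$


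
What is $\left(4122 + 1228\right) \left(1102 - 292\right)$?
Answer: $4333500$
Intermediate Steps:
$\left(4122 + 1228\right) \left(1102 - 292\right) = 5350 \cdot 810 = 4333500$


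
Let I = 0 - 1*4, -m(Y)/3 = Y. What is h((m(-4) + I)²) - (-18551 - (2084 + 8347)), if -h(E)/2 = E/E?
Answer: 28980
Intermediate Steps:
m(Y) = -3*Y
I = -4 (I = 0 - 4 = -4)
h(E) = -2 (h(E) = -2*E/E = -2*1 = -2)
h((m(-4) + I)²) - (-18551 - (2084 + 8347)) = -2 - (-18551 - (2084 + 8347)) = -2 - (-18551 - 1*10431) = -2 - (-18551 - 10431) = -2 - 1*(-28982) = -2 + 28982 = 28980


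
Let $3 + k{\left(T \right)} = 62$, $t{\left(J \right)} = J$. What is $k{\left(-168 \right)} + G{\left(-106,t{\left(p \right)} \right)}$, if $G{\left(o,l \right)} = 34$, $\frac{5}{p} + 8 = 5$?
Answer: $93$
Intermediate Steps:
$p = - \frac{5}{3}$ ($p = \frac{5}{-8 + 5} = \frac{5}{-3} = 5 \left(- \frac{1}{3}\right) = - \frac{5}{3} \approx -1.6667$)
$k{\left(T \right)} = 59$ ($k{\left(T \right)} = -3 + 62 = 59$)
$k{\left(-168 \right)} + G{\left(-106,t{\left(p \right)} \right)} = 59 + 34 = 93$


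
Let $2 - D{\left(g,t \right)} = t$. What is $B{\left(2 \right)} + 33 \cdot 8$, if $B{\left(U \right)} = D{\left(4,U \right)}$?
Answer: $264$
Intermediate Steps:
$D{\left(g,t \right)} = 2 - t$
$B{\left(U \right)} = 2 - U$
$B{\left(2 \right)} + 33 \cdot 8 = \left(2 - 2\right) + 33 \cdot 8 = \left(2 - 2\right) + 264 = 0 + 264 = 264$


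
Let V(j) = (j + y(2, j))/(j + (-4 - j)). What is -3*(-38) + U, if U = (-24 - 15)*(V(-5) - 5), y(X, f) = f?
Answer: 423/2 ≈ 211.50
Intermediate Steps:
V(j) = -j/2 (V(j) = (j + j)/(j + (-4 - j)) = (2*j)/(-4) = (2*j)*(-¼) = -j/2)
U = 195/2 (U = (-24 - 15)*(-½*(-5) - 5) = -39*(5/2 - 5) = -39*(-5/2) = 195/2 ≈ 97.500)
-3*(-38) + U = -3*(-38) + 195/2 = 114 + 195/2 = 423/2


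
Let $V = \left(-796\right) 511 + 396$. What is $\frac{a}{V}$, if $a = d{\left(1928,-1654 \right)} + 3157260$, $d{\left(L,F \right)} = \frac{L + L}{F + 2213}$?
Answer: $- \frac{441228049}{56788810} \approx -7.7696$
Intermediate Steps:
$d{\left(L,F \right)} = \frac{2 L}{2213 + F}$
$V = -406360$ ($V = -406756 + 396 = -406360$)
$a = \frac{1764912196}{559}$ ($a = 2 \cdot 1928 \frac{1}{2213 - 1654} + 3157260 = 2 \cdot 1928 \cdot \frac{1}{559} + 3157260 = \frac{3856}{559} + 3157260 = \frac{1764912196}{559} \approx 3.1573 \cdot 10^{6}$)
$\frac{a}{V} = \frac{1764912196}{559 \left(-406360\right)} = \frac{1764912196}{559} \left(- \frac{1}{406360}\right) = - \frac{441228049}{56788810}$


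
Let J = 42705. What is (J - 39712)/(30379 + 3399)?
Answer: 2993/33778 ≈ 0.088608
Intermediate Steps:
(J - 39712)/(30379 + 3399) = (42705 - 39712)/(30379 + 3399) = 2993/33778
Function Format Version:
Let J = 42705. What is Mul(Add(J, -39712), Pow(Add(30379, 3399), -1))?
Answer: Rational(2993, 33778) ≈ 0.088608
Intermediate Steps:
Mul(Add(J, -39712), Pow(Add(30379, 3399), -1)) = Mul(Add(42705, -39712), Pow(Add(30379, 3399), -1)) = Mul(2993, Pow(33778, -1)) = Mul(2993, Rational(1, 33778)) = Rational(2993, 33778)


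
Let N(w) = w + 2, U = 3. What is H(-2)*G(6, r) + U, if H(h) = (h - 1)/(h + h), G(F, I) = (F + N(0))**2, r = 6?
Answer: 51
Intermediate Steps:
N(w) = 2 + w
G(F, I) = (2 + F)**2 (G(F, I) = (F + (2 + 0))**2 = (F + 2)**2 = (2 + F)**2)
H(h) = (-1 + h)/(2*h) (H(h) = (-1 + h)/((2*h)) = (-1 + h)*(1/(2*h)) = (-1 + h)/(2*h))
H(-2)*G(6, r) + U = ((1/2)*(-1 - 2)/(-2))*(2 + 6)**2 + 3 = ((1/2)*(-1/2)*(-3))*8**2 + 3 = (3/4)*64 + 3 = 48 + 3 = 51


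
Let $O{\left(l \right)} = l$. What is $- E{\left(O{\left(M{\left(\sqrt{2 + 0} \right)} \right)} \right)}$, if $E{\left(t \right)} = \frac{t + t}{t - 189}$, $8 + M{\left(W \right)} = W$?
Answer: $- \frac{3148}{38807} + \frac{378 \sqrt{2}}{38807} \approx -0.067344$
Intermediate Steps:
$M{\left(W \right)} = -8 + W$
$E{\left(t \right)} = \frac{2 t}{-189 + t}$
$- E{\left(O{\left(M{\left(\sqrt{2 + 0} \right)} \right)} \right)} = - \frac{2 \left(-8 + \sqrt{2 + 0}\right)}{-189 - \left(8 - \sqrt{2 + 0}\right)} = - \frac{2 \left(-8 + \sqrt{2}\right)}{-189 - \left(8 - \sqrt{2}\right)} = - \frac{2 \left(-8 + \sqrt{2}\right)}{-197 + \sqrt{2}}$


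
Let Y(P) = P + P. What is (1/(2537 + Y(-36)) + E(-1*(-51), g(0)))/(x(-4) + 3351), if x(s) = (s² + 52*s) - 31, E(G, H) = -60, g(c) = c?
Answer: -147899/7710520 ≈ -0.019181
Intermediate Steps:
Y(P) = 2*P
x(s) = -31 + s² + 52*s
(1/(2537 + Y(-36)) + E(-1*(-51), g(0)))/(x(-4) + 3351) = (1/(2537 + 2*(-36)) - 60)/((-31 + (-4)² + 52*(-4)) + 3351) = (1/(2537 - 72) - 60)/((-31 + 16 - 208) + 3351) = (1/2465 - 60)/(-223 + 3351) = (1/2465 - 60)/3128 = -147899/2465*1/3128 = -147899/7710520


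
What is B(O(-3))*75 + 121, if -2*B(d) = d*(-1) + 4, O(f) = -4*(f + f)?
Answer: 871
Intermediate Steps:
O(f) = -8*f
B(d) = -2 + d/2 (B(d) = -(d*(-1) + 4)/2 = -(-d + 4)/2 = -(4 - d)/2 = -2 + d/2)
B(O(-3))*75 + 121 = (-2 + (-8*(-3))/2)*75 + 121 = (-2 + (½)*24)*75 + 121 = (-2 + 12)*75 + 121 = 10*75 + 121 = 750 + 121 = 871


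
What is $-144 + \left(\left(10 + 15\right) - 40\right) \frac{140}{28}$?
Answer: $-219$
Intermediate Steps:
$-144 + \left(\left(10 + 15\right) - 40\right) \frac{140}{28} = -144 + \left(25 - 40\right) 140 \cdot \frac{1}{28} = -144 - 75 = -219$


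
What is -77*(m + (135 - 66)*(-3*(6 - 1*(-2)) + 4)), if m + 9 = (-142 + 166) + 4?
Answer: 104797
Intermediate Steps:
m = 19 (m = -9 + ((-142 + 166) + 4) = -9 + (24 + 4) = -9 + 28 = 19)
-77*(m + (135 - 66)*(-3*(6 - 1*(-2)) + 4)) = -77*(19 + (135 - 66)*(-3*(6 - 1*(-2)) + 4)) = -77*(19 + 69*(-3*(6 + 2) + 4)) = -77*(19 + 69*(-3*8 + 4)) = -77*(19 + 69*(-24 + 4)) = -77*(19 + 69*(-20)) = -77*(19 - 1380) = -77*(-1361) = 104797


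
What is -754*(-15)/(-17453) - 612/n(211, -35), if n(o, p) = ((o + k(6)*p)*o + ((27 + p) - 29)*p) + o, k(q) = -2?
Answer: -698295306/1061090041 ≈ -0.65809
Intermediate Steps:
n(o, p) = o + o*(o - 2*p) + p*(-2 + p) (n(o, p) = ((o - 2*p)*o + ((27 + p) - 29)*p) + o = (o*(o - 2*p) + (-2 + p)*p) + o = (o*(o - 2*p) + p*(-2 + p)) + o = o + o*(o - 2*p) + p*(-2 + p))
-754*(-15)/(-17453) - 612/n(211, -35) = -754*(-15)/(-17453) - 612/(211 + 211² + (-35)² - 2*(-35) - 2*211*(-35)) = 11310*(-1/17453) - 612/(211 + 44521 + 1225 + 70 + 14770) = -11310/17453 - 612/60797 = -698295306/1061090041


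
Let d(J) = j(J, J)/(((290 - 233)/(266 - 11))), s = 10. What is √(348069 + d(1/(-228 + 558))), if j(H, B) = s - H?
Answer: √547414399686/1254 ≈ 590.01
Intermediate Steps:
j(H, B) = 10 - H
d(J) = 850/19 - 85*J/19 (d(J) = (10 - J)/(((290 - 233)/(266 - 11))) = (10 - J)/((57/255)) = (10 - J)/((57*(1/255))) = (10 - J)/(19/85) = (10 - J)*(85/19) = 850/19 - 85*J/19)
√(348069 + d(1/(-228 + 558))) = √(348069 + (850/19 - 85/(19*(-228 + 558)))) = √(348069 + (850/19 - 85/19/330)) = √(348069 + (850/19 - 85/19*1/330)) = √(348069 + (850/19 - 17/1254)) = √(348069 + 56083/1254) = √(436534609/1254) = √547414399686/1254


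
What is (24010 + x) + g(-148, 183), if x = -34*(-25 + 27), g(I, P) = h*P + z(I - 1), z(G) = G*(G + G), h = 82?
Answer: 83350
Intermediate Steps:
z(G) = 2*G² (z(G) = G*(2*G) = 2*G²)
g(I, P) = 2*(-1 + I)² + 82*P (g(I, P) = 82*P + 2*(I - 1)² = 82*P + 2*(-1 + I)² = 2*(-1 + I)² + 82*P)
x = -68 (x = -34*2 = -68)
(24010 + x) + g(-148, 183) = (24010 - 68) + (2*(-1 - 148)² + 82*183) = 23942 + (2*(-149)² + 15006) = 23942 + (2*22201 + 15006) = 23942 + (44402 + 15006) = 23942 + 59408 = 83350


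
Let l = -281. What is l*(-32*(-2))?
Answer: -17984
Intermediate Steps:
l*(-32*(-2)) = -(-8992)*(-2) = -281*64 = -17984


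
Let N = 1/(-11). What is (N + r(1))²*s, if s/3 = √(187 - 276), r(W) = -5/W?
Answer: 9408*I*√89/121 ≈ 733.51*I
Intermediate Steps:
N = -1/11 (N = 1*(-1/11) = -1/11 ≈ -0.090909)
s = 3*I*√89 (s = 3*√(187 - 276) = 3*√(-89) = 3*(I*√89) = 3*I*√89 ≈ 28.302*I)
(N + r(1))²*s = (-1/11 - 5/1)²*(3*I*√89) = (-1/11 - 5*1)²*(3*I*√89) = (-1/11 - 5)²*(3*I*√89) = (-56/11)²*(3*I*√89) = 3136*(3*I*√89)/121 = 9408*I*√89/121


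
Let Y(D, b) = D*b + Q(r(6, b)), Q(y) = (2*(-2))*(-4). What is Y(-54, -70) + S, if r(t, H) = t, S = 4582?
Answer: 8378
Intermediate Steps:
Q(y) = 16 (Q(y) = -4*(-4) = 16)
Y(D, b) = 16 + D*b (Y(D, b) = D*b + 16 = 16 + D*b)
Y(-54, -70) + S = (16 - 54*(-70)) + 4582 = (16 + 3780) + 4582 = 3796 + 4582 = 8378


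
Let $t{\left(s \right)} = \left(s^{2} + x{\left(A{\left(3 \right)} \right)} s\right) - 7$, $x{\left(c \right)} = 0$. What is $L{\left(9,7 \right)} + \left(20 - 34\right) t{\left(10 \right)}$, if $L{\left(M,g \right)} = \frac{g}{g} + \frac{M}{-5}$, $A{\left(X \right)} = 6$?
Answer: $- \frac{6514}{5} \approx -1302.8$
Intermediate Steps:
$L{\left(M,g \right)} = 1 - \frac{M}{5}$ ($L{\left(M,g \right)} = 1 + M \left(- \frac{1}{5}\right) = 1 - \frac{M}{5}$)
$t{\left(s \right)} = -7 + s^{2}$ ($t{\left(s \right)} = \left(s^{2} + 0 s\right) - 7 = \left(s^{2} + 0\right) - 7 = s^{2} - 7 = -7 + s^{2}$)
$L{\left(9,7 \right)} + \left(20 - 34\right) t{\left(10 \right)} = \left(1 - \frac{9}{5}\right) + \left(20 - 34\right) \left(-7 + 10^{2}\right) = \left(1 - \frac{9}{5}\right) - 14 \left(-7 + 100\right) = - \frac{4}{5} - 1302 = - \frac{6514}{5}$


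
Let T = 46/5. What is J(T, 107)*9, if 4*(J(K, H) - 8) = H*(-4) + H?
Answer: -2601/4 ≈ -650.25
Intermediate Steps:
T = 46/5 (T = 46*(⅕) = 46/5 ≈ 9.2000)
J(K, H) = 8 - 3*H/4 (J(K, H) = 8 + (H*(-4) + H)/4 = 8 + (-4*H + H)/4 = 8 + (-3*H)/4 = 8 - 3*H/4)
J(T, 107)*9 = (8 - ¾*107)*9 = (8 - 321/4)*9 = -289/4*9 = -2601/4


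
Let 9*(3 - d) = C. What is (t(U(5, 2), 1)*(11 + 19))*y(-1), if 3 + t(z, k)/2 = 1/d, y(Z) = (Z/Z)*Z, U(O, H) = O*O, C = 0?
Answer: 160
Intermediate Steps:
U(O, H) = O²
d = 3 (d = 3 - ⅑*0 = 3 + 0 = 3)
y(Z) = Z (y(Z) = 1*Z = Z)
t(z, k) = -16/3 (t(z, k) = -6 + 2/3 = -6 + 2*(⅓) = -6 + ⅔ = -16/3)
(t(U(5, 2), 1)*(11 + 19))*y(-1) = -16*(11 + 19)/3*(-1) = -16/3*30*(-1) = -160*(-1) = 160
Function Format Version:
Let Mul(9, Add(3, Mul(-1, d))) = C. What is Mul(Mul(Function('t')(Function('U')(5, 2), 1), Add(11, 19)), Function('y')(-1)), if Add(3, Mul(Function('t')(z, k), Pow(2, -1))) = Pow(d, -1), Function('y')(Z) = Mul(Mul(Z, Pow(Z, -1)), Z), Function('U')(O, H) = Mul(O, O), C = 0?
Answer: 160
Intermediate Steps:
Function('U')(O, H) = Pow(O, 2)
d = 3 (d = Add(3, Mul(Rational(-1, 9), 0)) = Add(3, 0) = 3)
Function('y')(Z) = Z (Function('y')(Z) = Mul(1, Z) = Z)
Function('t')(z, k) = Rational(-16, 3) (Function('t')(z, k) = Add(-6, Mul(2, Pow(3, -1))) = Add(-6, Mul(2, Rational(1, 3))) = Add(-6, Rational(2, 3)) = Rational(-16, 3))
Mul(Mul(Function('t')(Function('U')(5, 2), 1), Add(11, 19)), Function('y')(-1)) = Mul(Mul(Rational(-16, 3), Add(11, 19)), -1) = Mul(Mul(Rational(-16, 3), 30), -1) = Mul(-160, -1) = 160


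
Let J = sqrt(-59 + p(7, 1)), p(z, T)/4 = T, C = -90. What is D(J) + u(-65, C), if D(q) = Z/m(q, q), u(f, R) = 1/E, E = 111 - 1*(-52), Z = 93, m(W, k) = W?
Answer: 1/163 - 93*I*sqrt(55)/55 ≈ 0.006135 - 12.54*I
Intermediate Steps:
p(z, T) = 4*T
E = 163 (E = 111 + 52 = 163)
u(f, R) = 1/163
J = I*sqrt(55) (J = sqrt(-59 + 4*1) = sqrt(-59 + 4) = sqrt(-55) = I*sqrt(55) ≈ 7.4162*I)
D(q) = 93/q
D(J) + u(-65, C) = 93/((I*sqrt(55))) + 1/163 = 93*(-I*sqrt(55)/55) + 1/163 = -93*I*sqrt(55)/55 + 1/163 = 1/163 - 93*I*sqrt(55)/55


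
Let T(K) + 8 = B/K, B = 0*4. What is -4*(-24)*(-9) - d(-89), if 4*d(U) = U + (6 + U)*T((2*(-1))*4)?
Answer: -4031/4 ≈ -1007.8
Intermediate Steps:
B = 0
T(K) = -8 (T(K) = -8 + 0/K = -8 + 0 = -8)
d(U) = -12 - 7*U/4 (d(U) = (U + (6 + U)*(-8))/4 = (U + (-48 - 8*U))/4 = (-48 - 7*U)/4 = -12 - 7*U/4)
-4*(-24)*(-9) - d(-89) = -4*(-24)*(-9) - (-12 - 7/4*(-89)) = 96*(-9) - (-12 + 623/4) = -864 - 1*575/4 = -864 - 575/4 = -4031/4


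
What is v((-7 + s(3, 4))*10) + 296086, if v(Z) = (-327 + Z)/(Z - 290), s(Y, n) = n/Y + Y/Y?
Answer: 299047981/1010 ≈ 2.9609e+5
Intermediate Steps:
s(Y, n) = 1 + n/Y (s(Y, n) = n/Y + 1 = 1 + n/Y)
v(Z) = (-327 + Z)/(-290 + Z)
v((-7 + s(3, 4))*10) + 296086 = (-327 + (-7 + (3 + 4)/3)*10)/(-290 + (-7 + (3 + 4)/3)*10) + 296086 = (-327 + (-7 + (⅓)*7)*10)/(-290 + (-7 + (⅓)*7)*10) + 296086 = (-327 + (-7 + 7/3)*10)/(-290 + (-7 + 7/3)*10) + 296086 = (-327 - 14/3*10)/(-290 - 14/3*10) + 296086 = (-327 - 140/3)/(-290 - 140/3) + 296086 = -1121/3/(-1010/3) + 296086 = -3/1010*(-1121/3) + 296086 = 1121/1010 + 296086 = 299047981/1010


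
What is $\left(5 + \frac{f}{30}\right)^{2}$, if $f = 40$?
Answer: $\frac{361}{9} \approx 40.111$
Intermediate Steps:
$\left(5 + \frac{f}{30}\right)^{2} = \left(5 + \frac{40}{30}\right)^{2} = \left(5 + 40 \cdot \frac{1}{30}\right)^{2} = \left(5 + \frac{4}{3}\right)^{2} = \left(\frac{19}{3}\right)^{2} = \frac{361}{9}$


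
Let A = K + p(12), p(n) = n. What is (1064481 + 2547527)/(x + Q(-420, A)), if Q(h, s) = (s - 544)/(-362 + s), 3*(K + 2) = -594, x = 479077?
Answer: 993302200/131746541 ≈ 7.5395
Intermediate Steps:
K = -200 (K = -2 + (⅓)*(-594) = -2 - 198 = -200)
A = -188 (A = -200 + 12 = -188)
Q(h, s) = (-544 + s)/(-362 + s)
(1064481 + 2547527)/(x + Q(-420, A)) = (1064481 + 2547527)/(479077 + (-544 - 188)/(-362 - 188)) = 3612008/(479077 - 732/(-550)) = 3612008/(479077 - 1/550*(-732)) = 3612008/(479077 + 366/275) = 3612008/(131746541/275) = 3612008*(275/131746541) = 993302200/131746541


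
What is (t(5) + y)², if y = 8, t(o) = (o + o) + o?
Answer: 529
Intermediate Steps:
t(o) = 3*o (t(o) = 2*o + o = 3*o)
(t(5) + y)² = (3*5 + 8)² = (15 + 8)² = 23² = 529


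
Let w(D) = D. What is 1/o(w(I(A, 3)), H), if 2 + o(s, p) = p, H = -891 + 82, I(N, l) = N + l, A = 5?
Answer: -1/811 ≈ -0.0012330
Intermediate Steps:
H = -809
o(s, p) = -2 + p
1/o(w(I(A, 3)), H) = 1/(-2 - 809) = 1/(-811) = -1/811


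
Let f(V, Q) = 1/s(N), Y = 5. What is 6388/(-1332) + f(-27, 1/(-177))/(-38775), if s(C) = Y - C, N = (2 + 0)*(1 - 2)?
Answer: -144488686/30128175 ≈ -4.7958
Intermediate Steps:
N = -2 (N = 2*(-1) = -2)
s(C) = 5 - C
f(V, Q) = ⅐ (f(V, Q) = 1/(5 - 1*(-2)) = 1/(5 + 2) = 1/7 = ⅐)
6388/(-1332) + f(-27, 1/(-177))/(-38775) = 6388/(-1332) + (⅐)/(-38775) = 6388*(-1/1332) + (⅐)*(-1/38775) = -1597/333 - 1/271425 = -144488686/30128175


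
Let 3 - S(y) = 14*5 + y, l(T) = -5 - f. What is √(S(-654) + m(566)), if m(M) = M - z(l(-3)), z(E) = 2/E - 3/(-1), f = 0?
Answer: 2*√7190/5 ≈ 33.918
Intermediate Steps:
l(T) = -5 (l(T) = -5 - 1*0 = -5 + 0 = -5)
z(E) = 3 + 2/E (z(E) = 2/E - 3*(-1) = 2/E + 3 = 3 + 2/E)
m(M) = -13/5 + M (m(M) = M - (3 + 2/(-5)) = M - (3 + 2*(-⅕)) = M - (3 - ⅖) = M - 1*13/5 = M - 13/5 = -13/5 + M)
S(y) = -67 - y (S(y) = 3 - (14*5 + y) = 3 - (70 + y) = 3 + (-70 - y) = -67 - y)
√(S(-654) + m(566)) = √((-67 - 1*(-654)) + (-13/5 + 566)) = √((-67 + 654) + 2817/5) = √(587 + 2817/5) = √(5752/5) = 2*√7190/5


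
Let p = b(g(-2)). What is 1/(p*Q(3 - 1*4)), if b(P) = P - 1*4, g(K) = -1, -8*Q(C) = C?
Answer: -8/5 ≈ -1.6000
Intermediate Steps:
Q(C) = -C/8
b(P) = -4 + P (b(P) = P - 4 = -4 + P)
p = -5 (p = -4 - 1 = -5)
1/(p*Q(3 - 1*4)) = 1/(-(-5)*(3 - 1*4)/8) = 1/(-(-5)*(3 - 4)/8) = 1/(-(-5)*(-1)/8) = 1/(-5*⅛) = 1/(-5/8) = -8/5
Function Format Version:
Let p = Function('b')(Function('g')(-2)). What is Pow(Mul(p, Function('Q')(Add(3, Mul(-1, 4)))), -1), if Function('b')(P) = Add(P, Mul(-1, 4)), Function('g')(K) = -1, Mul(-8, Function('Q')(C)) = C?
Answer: Rational(-8, 5) ≈ -1.6000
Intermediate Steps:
Function('Q')(C) = Mul(Rational(-1, 8), C)
Function('b')(P) = Add(-4, P) (Function('b')(P) = Add(P, -4) = Add(-4, P))
p = -5 (p = Add(-4, -1) = -5)
Pow(Mul(p, Function('Q')(Add(3, Mul(-1, 4)))), -1) = Pow(Mul(-5, Mul(Rational(-1, 8), Add(3, Mul(-1, 4)))), -1) = Pow(Mul(-5, Mul(Rational(-1, 8), Add(3, -4))), -1) = Pow(Mul(-5, Mul(Rational(-1, 8), -1)), -1) = Pow(Mul(-5, Rational(1, 8)), -1) = Pow(Rational(-5, 8), -1) = Rational(-8, 5)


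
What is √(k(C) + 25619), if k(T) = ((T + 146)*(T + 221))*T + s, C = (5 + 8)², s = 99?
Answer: 14*√106058 ≈ 4559.3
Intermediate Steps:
C = 169 (C = 13² = 169)
k(T) = 99 + T*(146 + T)*(221 + T) (k(T) = ((T + 146)*(T + 221))*T + 99 = ((146 + T)*(221 + T))*T + 99 = T*(146 + T)*(221 + T) + 99 = 99 + T*(146 + T)*(221 + T))
√(k(C) + 25619) = √((99 + 169³ + 367*169² + 32266*169) + 25619) = √((99 + 4826809 + 367*28561 + 5452954) + 25619) = √((99 + 4826809 + 10481887 + 5452954) + 25619) = √(20761749 + 25619) = √20787368 = 14*√106058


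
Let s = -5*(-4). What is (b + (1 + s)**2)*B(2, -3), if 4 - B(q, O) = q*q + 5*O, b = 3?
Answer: 6660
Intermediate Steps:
B(q, O) = 4 - q**2 - 5*O (B(q, O) = 4 - (q*q + 5*O) = 4 - (q**2 + 5*O) = 4 + (-q**2 - 5*O) = 4 - q**2 - 5*O)
s = 20
(b + (1 + s)**2)*B(2, -3) = (3 + (1 + 20)**2)*(4 - 1*2**2 - 5*(-3)) = (3 + 21**2)*(4 - 1*4 + 15) = (3 + 441)*(4 - 4 + 15) = 444*15 = 6660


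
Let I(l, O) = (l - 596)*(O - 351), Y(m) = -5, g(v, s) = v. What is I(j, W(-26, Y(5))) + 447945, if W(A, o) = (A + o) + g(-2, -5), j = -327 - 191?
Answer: 875721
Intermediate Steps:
j = -518
W(A, o) = -2 + A + o (W(A, o) = (A + o) - 2 = -2 + A + o)
I(l, O) = (-596 + l)*(-351 + O)
I(j, W(-26, Y(5))) + 447945 = (209196 - 596*(-2 - 26 - 5) - 351*(-518) + (-2 - 26 - 5)*(-518)) + 447945 = (209196 - 596*(-33) + 181818 - 33*(-518)) + 447945 = (209196 + 19668 + 181818 + 17094) + 447945 = 427776 + 447945 = 875721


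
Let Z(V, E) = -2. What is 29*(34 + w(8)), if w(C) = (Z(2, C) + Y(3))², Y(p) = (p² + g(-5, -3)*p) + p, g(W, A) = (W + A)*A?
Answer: 195982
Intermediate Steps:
g(W, A) = A*(A + W) (g(W, A) = (A + W)*A = A*(A + W))
Y(p) = p² + 25*p (Y(p) = (p² + (-3*(-3 - 5))*p) + p = (p² + (-3*(-8))*p) + p = (p² + 24*p) + p = p² + 25*p)
w(C) = 6724 (w(C) = (-2 + 3*(25 + 3))² = (-2 + 3*28)² = (-2 + 84)² = 82² = 6724)
29*(34 + w(8)) = 29*(34 + 6724) = 29*6758 = 195982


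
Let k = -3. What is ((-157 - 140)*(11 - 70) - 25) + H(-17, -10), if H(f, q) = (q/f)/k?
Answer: 892388/51 ≈ 17498.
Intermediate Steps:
H(f, q) = -q/(3*f) (H(f, q) = (q/f)/(-3) = (q/f)*(-⅓) = -q/(3*f))
((-157 - 140)*(11 - 70) - 25) + H(-17, -10) = ((-157 - 140)*(11 - 70) - 25) - ⅓*(-10)/(-17) = (-297*(-59) - 25) - ⅓*(-10)*(-1/17) = (17523 - 25) - 10/51 = 17498 - 10/51 = 892388/51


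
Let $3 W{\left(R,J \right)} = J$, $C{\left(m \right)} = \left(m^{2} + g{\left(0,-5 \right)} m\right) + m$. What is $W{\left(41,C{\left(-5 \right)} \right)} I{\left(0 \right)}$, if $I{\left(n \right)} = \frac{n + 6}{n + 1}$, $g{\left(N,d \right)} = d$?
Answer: $90$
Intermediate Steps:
$I{\left(n \right)} = \frac{6 + n}{1 + n}$
$C{\left(m \right)} = m^{2} - 4 m$ ($C{\left(m \right)} = \left(m^{2} - 5 m\right) + m = m^{2} - 4 m$)
$W{\left(R,J \right)} = \frac{J}{3}$
$W{\left(41,C{\left(-5 \right)} \right)} I{\left(0 \right)} = \frac{\left(-5\right) \left(-4 - 5\right)}{3} \frac{6 + 0}{1 + 0} = \frac{\left(-5\right) \left(-9\right)}{3} \cdot 1^{-1} \cdot 6 = \frac{1}{3} \cdot 45 \cdot 1 \cdot 6 = 15 \cdot 6 = 90$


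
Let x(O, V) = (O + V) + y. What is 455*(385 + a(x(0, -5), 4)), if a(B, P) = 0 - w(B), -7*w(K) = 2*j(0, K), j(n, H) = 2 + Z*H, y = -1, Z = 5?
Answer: 171535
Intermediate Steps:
j(n, H) = 2 + 5*H
w(K) = -4/7 - 10*K/7 (w(K) = -2*(2 + 5*K)/7 = -(4 + 10*K)/7 = -4/7 - 10*K/7)
x(O, V) = -1 + O + V (x(O, V) = (O + V) - 1 = -1 + O + V)
a(B, P) = 4/7 + 10*B/7 (a(B, P) = 0 - (-4/7 - 10*B/7) = 0 + (4/7 + 10*B/7) = 4/7 + 10*B/7)
455*(385 + a(x(0, -5), 4)) = 455*(385 + (4/7 + 10*(-1 + 0 - 5)/7)) = 455*(385 + (4/7 + (10/7)*(-6))) = 455*(385 + (4/7 - 60/7)) = 455*(385 - 8) = 455*377 = 171535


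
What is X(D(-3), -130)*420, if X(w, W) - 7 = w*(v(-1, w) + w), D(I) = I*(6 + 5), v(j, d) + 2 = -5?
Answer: 557340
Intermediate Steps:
v(j, d) = -7 (v(j, d) = -2 - 5 = -7)
D(I) = 11*I (D(I) = I*11 = 11*I)
X(w, W) = 7 + w*(-7 + w)
X(D(-3), -130)*420 = (7 + (11*(-3))² - 77*(-3))*420 = (7 + (-33)² - 7*(-33))*420 = (7 + 1089 + 231)*420 = 1327*420 = 557340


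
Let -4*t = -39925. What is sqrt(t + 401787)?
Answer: sqrt(1647073)/2 ≈ 641.69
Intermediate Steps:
t = 39925/4 (t = -1/4*(-39925) = 39925/4 ≈ 9981.3)
sqrt(t + 401787) = sqrt(39925/4 + 401787) = sqrt(1647073/4) = sqrt(1647073)/2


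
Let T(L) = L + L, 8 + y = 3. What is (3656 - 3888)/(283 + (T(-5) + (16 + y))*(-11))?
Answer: -29/34 ≈ -0.85294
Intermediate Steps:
y = -5 (y = -8 + 3 = -5)
T(L) = 2*L
(3656 - 3888)/(283 + (T(-5) + (16 + y))*(-11)) = (3656 - 3888)/(283 + (2*(-5) + (16 - 5))*(-11)) = -232/(283 + (-10 + 11)*(-11)) = -232/(283 + 1*(-11)) = -232/(283 - 11) = -232/272 = -232*1/272 = -29/34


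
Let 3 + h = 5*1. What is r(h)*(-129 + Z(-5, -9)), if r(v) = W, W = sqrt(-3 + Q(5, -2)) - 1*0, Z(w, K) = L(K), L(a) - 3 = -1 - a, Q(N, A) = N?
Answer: -118*sqrt(2) ≈ -166.88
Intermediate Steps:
h = 2 (h = -3 + 5*1 = -3 + 5 = 2)
L(a) = 2 - a (L(a) = 3 + (-1 - a) = 2 - a)
Z(w, K) = 2 - K
W = sqrt(2) (W = sqrt(-3 + 5) - 1*0 = sqrt(2) + 0 = sqrt(2) ≈ 1.4142)
r(v) = sqrt(2)
r(h)*(-129 + Z(-5, -9)) = sqrt(2)*(-129 + (2 - 1*(-9))) = sqrt(2)*(-129 + (2 + 9)) = sqrt(2)*(-129 + 11) = sqrt(2)*(-118) = -118*sqrt(2)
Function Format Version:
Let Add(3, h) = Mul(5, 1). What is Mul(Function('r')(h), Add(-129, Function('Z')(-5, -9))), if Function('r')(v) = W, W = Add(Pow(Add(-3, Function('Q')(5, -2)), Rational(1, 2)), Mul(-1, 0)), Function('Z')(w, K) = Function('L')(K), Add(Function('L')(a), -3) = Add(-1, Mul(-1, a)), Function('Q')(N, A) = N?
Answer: Mul(-118, Pow(2, Rational(1, 2))) ≈ -166.88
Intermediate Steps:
h = 2 (h = Add(-3, Mul(5, 1)) = Add(-3, 5) = 2)
Function('L')(a) = Add(2, Mul(-1, a)) (Function('L')(a) = Add(3, Add(-1, Mul(-1, a))) = Add(2, Mul(-1, a)))
Function('Z')(w, K) = Add(2, Mul(-1, K))
W = Pow(2, Rational(1, 2)) (W = Add(Pow(Add(-3, 5), Rational(1, 2)), Mul(-1, 0)) = Add(Pow(2, Rational(1, 2)), 0) = Pow(2, Rational(1, 2)) ≈ 1.4142)
Function('r')(v) = Pow(2, Rational(1, 2))
Mul(Function('r')(h), Add(-129, Function('Z')(-5, -9))) = Mul(Pow(2, Rational(1, 2)), Add(-129, Add(2, Mul(-1, -9)))) = Mul(Pow(2, Rational(1, 2)), Add(-129, Add(2, 9))) = Mul(Pow(2, Rational(1, 2)), Add(-129, 11)) = Mul(Pow(2, Rational(1, 2)), -118) = Mul(-118, Pow(2, Rational(1, 2)))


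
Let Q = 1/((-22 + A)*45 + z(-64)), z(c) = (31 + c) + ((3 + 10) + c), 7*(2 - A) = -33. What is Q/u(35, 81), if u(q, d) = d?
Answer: -7/437643 ≈ -1.5995e-5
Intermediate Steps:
A = 47/7 (A = 2 - ⅐*(-33) = 2 + 33/7 = 47/7 ≈ 6.7143)
z(c) = 44 + 2*c (z(c) = (31 + c) + (13 + c) = 44 + 2*c)
Q = -7/5403 (Q = 1/((-22 + 47/7)*45 + (44 + 2*(-64))) = 1/(-107/7*45 + (44 - 128)) = 1/(-4815/7 - 84) = 1/(-5403/7) = -7/5403 ≈ -0.0012956)
Q/u(35, 81) = -7/5403/81 = -7/5403*1/81 = -7/437643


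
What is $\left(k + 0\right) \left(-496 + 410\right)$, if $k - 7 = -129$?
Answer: $10492$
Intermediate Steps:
$k = -122$ ($k = 7 - 129 = -122$)
$\left(k + 0\right) \left(-496 + 410\right) = \left(-122 + 0\right) \left(-496 + 410\right) = \left(-122\right) \left(-86\right) = 10492$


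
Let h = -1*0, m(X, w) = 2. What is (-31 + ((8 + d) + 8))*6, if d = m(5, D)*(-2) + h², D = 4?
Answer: -114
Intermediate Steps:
h = 0
d = -4 (d = 2*(-2) + 0² = -4 + 0 = -4)
(-31 + ((8 + d) + 8))*6 = (-31 + ((8 - 4) + 8))*6 = (-31 + (4 + 8))*6 = (-31 + 12)*6 = -19*6 = -114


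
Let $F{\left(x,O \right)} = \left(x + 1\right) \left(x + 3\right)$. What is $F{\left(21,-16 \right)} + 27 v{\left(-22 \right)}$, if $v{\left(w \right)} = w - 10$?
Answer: $-336$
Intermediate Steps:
$v{\left(w \right)} = -10 + w$
$F{\left(x,O \right)} = \left(1 + x\right) \left(3 + x\right)$
$F{\left(21,-16 \right)} + 27 v{\left(-22 \right)} = \left(3 + 21^{2} + 4 \cdot 21\right) + 27 \left(-10 - 22\right) = \left(3 + 441 + 84\right) + 27 \left(-32\right) = 528 - 864 = -336$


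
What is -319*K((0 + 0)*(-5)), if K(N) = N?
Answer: 0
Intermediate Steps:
-319*K((0 + 0)*(-5)) = -319*(0 + 0)*(-5) = -0*(-5) = -319*0 = 0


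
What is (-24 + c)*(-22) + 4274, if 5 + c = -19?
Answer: 5330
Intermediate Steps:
c = -24 (c = -5 - 19 = -24)
(-24 + c)*(-22) + 4274 = (-24 - 24)*(-22) + 4274 = -48*(-22) + 4274 = 1056 + 4274 = 5330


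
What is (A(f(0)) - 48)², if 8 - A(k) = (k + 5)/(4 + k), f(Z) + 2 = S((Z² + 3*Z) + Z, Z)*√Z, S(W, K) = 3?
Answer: 6889/4 ≈ 1722.3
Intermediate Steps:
f(Z) = -2 + 3*√Z
A(k) = 8 - (5 + k)/(4 + k) (A(k) = 8 - (k + 5)/(4 + k) = 8 - (5 + k)/(4 + k))
(A(f(0)) - 48)² = ((27 + 7*(-2 + 3*√0))/(4 + (-2 + 3*√0)) - 48)² = ((27 + 7*(-2 + 3*0))/(4 + (-2 + 3*0)) - 48)² = ((27 + 7*(-2 + 0))/(4 + (-2 + 0)) - 48)² = ((27 + 7*(-2))/(4 - 2) - 48)² = ((27 - 14)/2 - 48)² = ((½)*13 - 48)² = (13/2 - 48)² = (-83/2)² = 6889/4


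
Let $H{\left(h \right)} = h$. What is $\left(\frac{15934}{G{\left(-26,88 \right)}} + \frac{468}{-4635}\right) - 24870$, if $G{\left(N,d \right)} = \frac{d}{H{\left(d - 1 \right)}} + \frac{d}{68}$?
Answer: $- \frac{101738513}{5665} \approx -17959.0$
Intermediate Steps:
$G{\left(N,d \right)} = \frac{d}{68} + \frac{d}{-1 + d}$ ($G{\left(N,d \right)} = \frac{d}{d - 1} + \frac{d}{68} = \frac{d}{-1 + d} + d \frac{1}{68} = \frac{d}{-1 + d} + \frac{d}{68} = \frac{d}{68} + \frac{d}{-1 + d}$)
$\left(\frac{15934}{G{\left(-26,88 \right)}} + \frac{468}{-4635}\right) - 24870 = \left(\frac{15934}{\frac{1}{68} \cdot 88 \frac{1}{-1 + 88} \left(67 + 88\right)} + \frac{468}{-4635}\right) - 24870 = \left(\frac{15934}{\frac{1}{68} \cdot 88 \cdot \frac{1}{87} \cdot 155} + 468 \left(- \frac{1}{4635}\right)\right) - 24870 = \left(\frac{15934}{\frac{1}{68} \cdot 88 \cdot \frac{1}{87} \cdot 155} - \frac{52}{515}\right) - 24870 = \left(\frac{15934}{\frac{3410}{1479}} - \frac{52}{515}\right) - 24870 = \left(15934 \cdot \frac{1479}{3410} - \frac{52}{515}\right) - 24870 = \left(\frac{380103}{55} - \frac{52}{515}\right) - 24870 = \frac{39150037}{5665} - 24870 = - \frac{101738513}{5665}$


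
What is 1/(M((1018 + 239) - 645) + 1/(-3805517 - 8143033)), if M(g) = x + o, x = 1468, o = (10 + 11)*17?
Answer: 11948550/21806103749 ≈ 0.00054795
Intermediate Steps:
o = 357 (o = 21*17 = 357)
M(g) = 1825 (M(g) = 1468 + 357 = 1825)
1/(M((1018 + 239) - 645) + 1/(-3805517 - 8143033)) = 1/(1825 + 1/(-3805517 - 8143033)) = 1/(1825 + 1/(-11948550)) = 1/(1825 - 1/11948550) = 1/(21806103749/11948550) = 11948550/21806103749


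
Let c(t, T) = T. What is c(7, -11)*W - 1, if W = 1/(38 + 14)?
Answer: -63/52 ≈ -1.2115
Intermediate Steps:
W = 1/52 ≈ 0.019231
c(7, -11)*W - 1 = -11*1/52 - 1 = -11/52 - 1 = -63/52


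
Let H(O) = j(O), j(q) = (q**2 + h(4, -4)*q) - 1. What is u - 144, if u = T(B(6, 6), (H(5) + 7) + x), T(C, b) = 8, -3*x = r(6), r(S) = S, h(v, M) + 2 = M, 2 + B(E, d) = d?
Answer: -136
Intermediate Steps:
B(E, d) = -2 + d
h(v, M) = -2 + M
j(q) = -1 + q**2 - 6*q (j(q) = (q**2 + (-2 - 4)*q) - 1 = (q**2 - 6*q) - 1 = -1 + q**2 - 6*q)
H(O) = -1 + O**2 - 6*O
x = -2 (x = -1/3*6 = -2)
u = 8
u - 144 = 8 - 144 = -136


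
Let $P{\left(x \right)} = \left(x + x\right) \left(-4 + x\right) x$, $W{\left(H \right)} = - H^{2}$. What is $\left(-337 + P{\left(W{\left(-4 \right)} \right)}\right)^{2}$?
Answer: $111872929$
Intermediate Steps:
$P{\left(x \right)} = 2 x^{2} \left(-4 + x\right)$ ($P{\left(x \right)} = 2 x \left(-4 + x\right) x = 2 x^{2} \left(-4 + x\right)$)
$\left(-337 + P{\left(W{\left(-4 \right)} \right)}\right)^{2} = \left(-337 + 2 \left(- \left(-4\right)^{2}\right)^{2} \left(-4 - \left(-4\right)^{2}\right)\right)^{2} = \left(-337 + 2 \left(\left(-1\right) 16\right)^{2} \left(-4 - 16\right)\right)^{2} = \left(-337 + 2 \left(-16\right)^{2} \left(-4 - 16\right)\right)^{2} = \left(-337 + 2 \cdot 256 \left(-20\right)\right)^{2} = \left(-337 - 10240\right)^{2} = \left(-10577\right)^{2} = 111872929$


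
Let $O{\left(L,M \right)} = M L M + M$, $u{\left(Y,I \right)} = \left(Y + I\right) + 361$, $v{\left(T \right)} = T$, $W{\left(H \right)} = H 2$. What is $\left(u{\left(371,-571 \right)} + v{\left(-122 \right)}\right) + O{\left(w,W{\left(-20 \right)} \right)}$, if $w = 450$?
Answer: $719999$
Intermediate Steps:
$W{\left(H \right)} = 2 H$
$u{\left(Y,I \right)} = 361 + I + Y$ ($u{\left(Y,I \right)} = \left(I + Y\right) + 361 = 361 + I + Y$)
$O{\left(L,M \right)} = M + L M^{2}$ ($O{\left(L,M \right)} = L M M + M = L M^{2} + M = M + L M^{2}$)
$\left(u{\left(371,-571 \right)} + v{\left(-122 \right)}\right) + O{\left(w,W{\left(-20 \right)} \right)} = \left(\left(361 - 571 + 371\right) - 122\right) + 2 \left(-20\right) \left(1 + 450 \cdot 2 \left(-20\right)\right) = \left(161 - 122\right) - 40 \left(1 + 450 \left(-40\right)\right) = 39 - 40 \left(1 - 18000\right) = 39 - -719960 = 39 + 719960 = 719999$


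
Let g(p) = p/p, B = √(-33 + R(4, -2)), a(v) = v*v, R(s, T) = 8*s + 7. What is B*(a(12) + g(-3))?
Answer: 145*√6 ≈ 355.18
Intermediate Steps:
R(s, T) = 7 + 8*s
a(v) = v²
B = √6 (B = √(-33 + (7 + 8*4)) = √(-33 + (7 + 32)) = √(-33 + 39) = √6 ≈ 2.4495)
g(p) = 1
B*(a(12) + g(-3)) = √6*(12² + 1) = √6*(144 + 1) = √6*145 = 145*√6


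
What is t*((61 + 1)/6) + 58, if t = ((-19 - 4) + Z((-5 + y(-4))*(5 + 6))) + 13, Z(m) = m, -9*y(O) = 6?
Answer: -6205/9 ≈ -689.44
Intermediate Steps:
y(O) = -⅔ (y(O) = -⅑*6 = -⅔)
t = -217/3 (t = ((-19 - 4) + (-5 - ⅔)*(5 + 6)) + 13 = (-23 - 17/3*11) + 13 = (-23 - 187/3) + 13 = -256/3 + 13 = -217/3 ≈ -72.333)
t*((61 + 1)/6) + 58 = -217*(61 + 1)/(3*6) + 58 = -13454/(3*6) + 58 = -217/3*31/3 + 58 = -6727/9 + 58 = -6205/9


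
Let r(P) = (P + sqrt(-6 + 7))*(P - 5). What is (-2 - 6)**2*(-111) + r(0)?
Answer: -7109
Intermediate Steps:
r(P) = (1 + P)*(-5 + P) (r(P) = (P + sqrt(1))*(-5 + P) = (P + 1)*(-5 + P) = (1 + P)*(-5 + P))
(-2 - 6)**2*(-111) + r(0) = (-2 - 6)**2*(-111) + (-5 + 0**2 - 4*0) = (-8)**2*(-111) + (-5 + 0 + 0) = 64*(-111) - 5 = -7104 - 5 = -7109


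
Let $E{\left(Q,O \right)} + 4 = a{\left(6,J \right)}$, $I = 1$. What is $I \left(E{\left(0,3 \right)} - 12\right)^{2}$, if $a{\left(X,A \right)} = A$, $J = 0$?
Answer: $256$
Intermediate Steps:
$E{\left(Q,O \right)} = -4$ ($E{\left(Q,O \right)} = -4 + 0 = -4$)
$I \left(E{\left(0,3 \right)} - 12\right)^{2} = 1 \left(-4 - 12\right)^{2} = 1 \left(-16\right)^{2} = 1 \cdot 256 = 256$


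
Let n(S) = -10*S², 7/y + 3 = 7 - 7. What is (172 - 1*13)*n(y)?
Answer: -25970/3 ≈ -8656.7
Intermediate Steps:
y = -7/3 (y = 7/(-3 + (7 - 7)) = 7/(-3 + 0) = 7/(-3) = 7*(-⅓) = -7/3 ≈ -2.3333)
(172 - 1*13)*n(y) = (172 - 1*13)*(-10*(-7/3)²) = (172 - 13)*(-10*49/9) = 159*(-490/9) = -25970/3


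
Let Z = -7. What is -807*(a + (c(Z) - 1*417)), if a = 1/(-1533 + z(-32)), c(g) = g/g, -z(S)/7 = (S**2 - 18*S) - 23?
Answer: 4220572071/12572 ≈ 3.3571e+5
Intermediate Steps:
z(S) = 161 - 7*S**2 + 126*S (z(S) = -7*((S**2 - 18*S) - 23) = -7*(-23 + S**2 - 18*S) = 161 - 7*S**2 + 126*S)
c(g) = 1
a = -1/12572 (a = 1/(-1533 + (161 - 7*(-32)**2 + 126*(-32))) = 1/(-1533 + (161 - 7*1024 - 4032)) = 1/(-1533 + (161 - 7168 - 4032)) = 1/(-1533 - 11039) = 1/(-12572) = -1/12572 ≈ -7.9542e-5)
-807*(a + (c(Z) - 1*417)) = -807*(-1/12572 + (1 - 1*417)) = -807*(-1/12572 + (1 - 417)) = -807*(-1/12572 - 416) = -807*(-5229953/12572) = 4220572071/12572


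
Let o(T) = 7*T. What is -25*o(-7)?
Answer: 1225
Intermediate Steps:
-25*o(-7) = -175*(-7) = -25*(-49) = 1225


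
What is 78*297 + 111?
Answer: 23277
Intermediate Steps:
78*297 + 111 = 23166 + 111 = 23277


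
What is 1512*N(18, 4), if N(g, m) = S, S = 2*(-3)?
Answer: -9072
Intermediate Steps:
S = -6
N(g, m) = -6
1512*N(18, 4) = 1512*(-6) = -9072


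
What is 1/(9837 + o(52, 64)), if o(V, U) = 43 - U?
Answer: 1/9816 ≈ 0.00010187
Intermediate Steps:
1/(9837 + o(52, 64)) = 1/(9837 + (43 - 1*64)) = 1/(9837 + (43 - 64)) = 1/(9837 - 21) = 1/9816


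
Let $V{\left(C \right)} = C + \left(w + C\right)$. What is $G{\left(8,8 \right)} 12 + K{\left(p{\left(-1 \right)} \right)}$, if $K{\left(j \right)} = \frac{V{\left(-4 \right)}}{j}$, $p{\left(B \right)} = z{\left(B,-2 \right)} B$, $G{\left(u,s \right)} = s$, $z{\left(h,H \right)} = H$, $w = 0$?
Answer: $92$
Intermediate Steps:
$V{\left(C \right)} = 2 C$ ($V{\left(C \right)} = C + \left(0 + C\right) = C + C = 2 C$)
$p{\left(B \right)} = - 2 B$
$K{\left(j \right)} = - \frac{8}{j}$ ($K{\left(j \right)} = \frac{2 \left(-4\right)}{j} = - \frac{8}{j}$)
$G{\left(8,8 \right)} 12 + K{\left(p{\left(-1 \right)} \right)} = 8 \cdot 12 - \frac{8}{\left(-2\right) \left(-1\right)} = 96 - \frac{8}{2} = 96 - 4 = 92$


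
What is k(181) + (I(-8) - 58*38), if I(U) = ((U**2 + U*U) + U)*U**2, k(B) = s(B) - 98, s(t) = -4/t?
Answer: 973414/181 ≈ 5378.0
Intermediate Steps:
k(B) = -98 - 4/B (k(B) = -4/B - 98 = -98 - 4/B)
I(U) = U**2*(U + 2*U**2) (I(U) = ((U**2 + U**2) + U)*U**2 = (2*U**2 + U)*U**2 = (U + 2*U**2)*U**2 = U**2*(U + 2*U**2))
k(181) + (I(-8) - 58*38) = (-98 - 4/181) + ((-8)**3*(1 + 2*(-8)) - 58*38) = (-98 - 4*1/181) + (-512*(1 - 16) - 2204) = (-98 - 4/181) + (-512*(-15) - 2204) = -17742/181 + (7680 - 2204) = -17742/181 + 5476 = 973414/181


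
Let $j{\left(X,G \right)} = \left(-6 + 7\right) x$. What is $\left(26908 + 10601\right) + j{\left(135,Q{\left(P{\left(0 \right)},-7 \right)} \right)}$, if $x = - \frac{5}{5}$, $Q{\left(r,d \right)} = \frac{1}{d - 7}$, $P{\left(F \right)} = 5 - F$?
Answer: $37508$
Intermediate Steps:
$Q{\left(r,d \right)} = \frac{1}{-7 + d}$
$x = -1$ ($x = \left(-5\right) \frac{1}{5} = -1$)
$j{\left(X,G \right)} = -1$ ($j{\left(X,G \right)} = \left(-6 + 7\right) \left(-1\right) = 1 \left(-1\right) = -1$)
$\left(26908 + 10601\right) + j{\left(135,Q{\left(P{\left(0 \right)},-7 \right)} \right)} = \left(26908 + 10601\right) - 1 = 37509 - 1 = 37508$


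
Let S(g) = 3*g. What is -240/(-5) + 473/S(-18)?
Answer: 2119/54 ≈ 39.241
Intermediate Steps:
-240/(-5) + 473/S(-18) = -240/(-5) + 473/((3*(-18))) = -240*(-⅕) + 473/(-54) = 48 + 473*(-1/54) = 48 - 473/54 = 2119/54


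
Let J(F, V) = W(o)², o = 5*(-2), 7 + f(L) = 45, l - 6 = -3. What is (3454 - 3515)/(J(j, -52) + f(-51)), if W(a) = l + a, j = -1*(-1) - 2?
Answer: -61/87 ≈ -0.70115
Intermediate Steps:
l = 3 (l = 6 - 3 = 3)
f(L) = 38 (f(L) = -7 + 45 = 38)
j = -1 (j = 1 - 2 = -1)
o = -10
W(a) = 3 + a
J(F, V) = 49 (J(F, V) = (3 - 10)² = (-7)² = 49)
(3454 - 3515)/(J(j, -52) + f(-51)) = (3454 - 3515)/(49 + 38) = -61/87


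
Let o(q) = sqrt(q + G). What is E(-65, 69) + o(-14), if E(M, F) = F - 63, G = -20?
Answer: 6 + I*sqrt(34) ≈ 6.0 + 5.831*I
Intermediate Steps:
E(M, F) = -63 + F
o(q) = sqrt(-20 + q) (o(q) = sqrt(q - 20) = sqrt(-20 + q))
E(-65, 69) + o(-14) = (-63 + 69) + sqrt(-20 - 14) = 6 + sqrt(-34) = 6 + I*sqrt(34)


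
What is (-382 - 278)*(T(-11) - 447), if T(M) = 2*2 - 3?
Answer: 294360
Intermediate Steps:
T(M) = 1 (T(M) = 4 - 3 = 1)
(-382 - 278)*(T(-11) - 447) = (-382 - 278)*(1 - 447) = -660*(-446) = 294360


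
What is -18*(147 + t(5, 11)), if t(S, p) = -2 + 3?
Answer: -2664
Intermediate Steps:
t(S, p) = 1
-18*(147 + t(5, 11)) = -18*(147 + 1) = -18*148 = -2664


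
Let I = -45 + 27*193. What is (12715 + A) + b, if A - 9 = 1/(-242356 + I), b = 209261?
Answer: 52652622149/237190 ≈ 2.2199e+5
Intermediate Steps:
I = 5166 (I = -45 + 5211 = 5166)
A = 2134709/237190 (A = 9 + 1/(-242356 + 5166) = 9 + 1/(-237190) = 9 - 1/237190 = 2134709/237190 ≈ 9.0000)
(12715 + A) + b = (12715 + 2134709/237190) + 209261 = 3018005559/237190 + 209261 = 52652622149/237190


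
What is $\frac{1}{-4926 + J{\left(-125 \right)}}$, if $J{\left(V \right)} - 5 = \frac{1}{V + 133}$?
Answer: $- \frac{8}{39367} \approx -0.00020322$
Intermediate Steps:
$J{\left(V \right)} = 5 + \frac{1}{133 + V}$ ($J{\left(V \right)} = 5 + \frac{1}{V + 133} = 5 + \frac{1}{133 + V}$)
$\frac{1}{-4926 + J{\left(-125 \right)}} = \frac{1}{-4926 + \frac{666 + 5 \left(-125\right)}{133 - 125}} = \frac{1}{-4926 + \frac{666 - 625}{8}} = \frac{1}{-4926 + \frac{1}{8} \cdot 41} = \frac{1}{-4926 + \frac{41}{8}} = \frac{1}{- \frac{39367}{8}} = - \frac{8}{39367}$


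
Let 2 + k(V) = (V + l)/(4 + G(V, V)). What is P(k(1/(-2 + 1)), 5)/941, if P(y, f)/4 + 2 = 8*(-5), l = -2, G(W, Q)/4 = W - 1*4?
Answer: -168/941 ≈ -0.17853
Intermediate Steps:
G(W, Q) = -16 + 4*W (G(W, Q) = 4*(W - 1*4) = 4*(W - 4) = 4*(-4 + W) = -16 + 4*W)
k(V) = -2 + (-2 + V)/(-12 + 4*V) (k(V) = -2 + (V - 2)/(4 + (-16 + 4*V)) = -2 + (-2 + V)/(-12 + 4*V))
P(y, f) = -168 (P(y, f) = -8 + 4*(8*(-5)) = -8 + 4*(-40) = -8 - 160 = -168)
P(k(1/(-2 + 1)), 5)/941 = -168/941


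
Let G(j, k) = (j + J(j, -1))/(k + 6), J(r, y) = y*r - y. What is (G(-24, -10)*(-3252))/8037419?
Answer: 813/8037419 ≈ 0.00010115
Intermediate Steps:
J(r, y) = -y + r*y (J(r, y) = r*y - y = -y + r*y)
G(j, k) = 1/(6 + k) (G(j, k) = (j - (-1 + j))/(k + 6) = (j + (1 - j))/(6 + k) = 1/(6 + k))
(G(-24, -10)*(-3252))/8037419 = (-3252/(6 - 10))/8037419 = (-3252/(-4))*(1/8037419) = -¼*(-3252)*(1/8037419) = 813*(1/8037419) = 813/8037419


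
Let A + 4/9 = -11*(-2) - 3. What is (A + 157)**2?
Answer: 2496400/81 ≈ 30820.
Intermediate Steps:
A = 167/9 (A = -4/9 + (-11*(-2) - 3) = -4/9 + (22 - 3) = -4/9 + 19 = 167/9 ≈ 18.556)
(A + 157)**2 = (167/9 + 157)**2 = (1580/9)**2 = 2496400/81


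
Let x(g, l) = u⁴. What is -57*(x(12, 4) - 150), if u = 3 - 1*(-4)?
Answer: -128307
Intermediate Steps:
u = 7 (u = 3 + 4 = 7)
x(g, l) = 2401 (x(g, l) = 7⁴ = 2401)
-57*(x(12, 4) - 150) = -57*(2401 - 150) = -57*2251 = -128307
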